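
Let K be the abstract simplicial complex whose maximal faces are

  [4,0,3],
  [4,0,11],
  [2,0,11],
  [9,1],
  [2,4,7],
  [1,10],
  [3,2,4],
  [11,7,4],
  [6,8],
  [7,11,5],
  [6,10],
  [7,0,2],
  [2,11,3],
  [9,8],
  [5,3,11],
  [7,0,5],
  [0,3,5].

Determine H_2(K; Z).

H_2 = 0.

Order the vertices as 0 < 1 < 2 < 3 < 4 < 5 < 6 < 7 < 8 < 9 < 10 < 11. Listing each simplex with vertices in this order, K has dimension 2 with simplices:

  0-simplices (12): [0], [1], [2], [3], [4], [5], [6], [7], [8], [9], [10], [11]
  1-simplices (23): (23 of them)
  2-simplices (12): [0,2,7], [0,2,11], [0,3,4], [0,3,5], [0,4,11], [0,5,7], [2,3,4], [2,3,11], [2,4,7], [3,5,11], [4,7,11], [5,7,11]

so the chain groups are C_0 ≅ Z^12, C_1 ≅ Z^23, C_2 ≅ Z^12.

∂_1: C_1 → C_0 maps an edge to its endpoints' difference, ∂[p,q] = q − p. For instance
  ∂[0,7] = [7] − [0].
As a 12×23 matrix over Z this has rank 10, with invariant factors (1,1,1,1,1,1,1,1,1,1).

∂_2: C_2 → C_1 acts by ∂[p,q,r] = [q,r] − [p,r] + [p,q]. For instance
  ∂[0,3,4] = [3,4] − [0,4] + [0,3],
  ∂[0,4,11] = [4,11] − [0,11] + [0,4].
The 23×12 boundary matrix has rank 12 and Smith normal form diag(1,1,1,1,1,1,1,1,1,1,1,2).

Reading off H_k = ker ∂_k / im ∂_{k+1}:

  H_2: rank ker ∂_2 − rank ∂_3 = (12 − 12) − 0 = 0, and there is no ∂_3, so H_2 = 0.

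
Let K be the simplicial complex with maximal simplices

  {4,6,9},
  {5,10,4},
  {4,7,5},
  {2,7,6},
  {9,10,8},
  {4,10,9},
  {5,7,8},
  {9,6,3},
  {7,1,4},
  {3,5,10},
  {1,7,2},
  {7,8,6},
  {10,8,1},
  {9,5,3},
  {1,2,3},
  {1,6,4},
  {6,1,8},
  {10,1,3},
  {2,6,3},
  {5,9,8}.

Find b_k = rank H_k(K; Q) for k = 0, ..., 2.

We work with the vertex ordering 1 < 2 < 3 < 4 < 5 < 6 < 7 < 8 < 9 < 10. The simplices of K, each written with vertices in increasing order, are:

  0-simplices (10): [1], [2], [3], [4], [5], [6], [7], [8], [9], [10]
  1-simplices (30): (30 of them)
  2-simplices (20): (20 of them)

so the chain groups are C_0 ≅ Z^10, C_1 ≅ Z^30, C_2 ≅ Z^20.

The boundary map ∂_1: C_1 → C_0 is given by ∂[p,q] = [q] − [p]. For instance
  ∂[2,7] = [7] − [2].
As a 10×30 matrix over Z this has rank 9, with invariant factors (1,1,1,1,1,1,1,1,1).

The boundary map ∂_2: C_2 → C_1 maps a triangle to the signed sum of its edges. For instance
  ∂[2,6,7] = [6,7] − [2,7] + [2,6],
  ∂[4,9,10] = [9,10] − [4,10] + [4,9].
As a 30×20 matrix over Z this has rank 20, with invariant factors (1,1,1,1,1,1,1,1,1,1,1,1,1,1,1,1,1,1,1,2).

Computing H_k = (kernel of ∂_k) / (image of ∂_{k+1}):

  H_0: rank C_0 − rank ∂_1 = 10 − 9 = 1, and the invariant factors of ∂_1 are all 1, so H_0 = Z.
  H_1: rank ker ∂_1 − rank ∂_2 = (30 − 9) − 20 = 1, and ∂_2 has invariant factor 2 > 1, so H_1 = Z ⊕ Z/2.
  H_2: rank ker ∂_2 − rank ∂_3 = (20 − 20) − 0 = 0, and there is no ∂_3, so H_2 = 0.

Hence the Betti numbers are b_0 = 1, b_1 = 1, b_2 = 0.

b_0 = 1, b_1 = 1, b_2 = 0.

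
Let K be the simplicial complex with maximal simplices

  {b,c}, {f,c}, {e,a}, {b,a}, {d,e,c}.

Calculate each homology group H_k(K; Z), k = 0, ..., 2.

H_0 = Z,  H_1 = Z,  H_2 = 0.

Fix the vertex order a < b < c < d < e < f and write every simplex with vertices in increasing order. Then dim K = 2 and the simplices of K are:

  0-simplices (6): a, b, c, d, e, f
  1-simplices (7): ab, ae, bc, cd, ce, cf, de
  2-simplices (1): cde

so the chain groups are C_0 ≅ Z^6, C_1 ≅ Z^7, C_2 ≅ Z^1.

∂_1: C_1 → C_0 is given by ∂[p,q] = [q] − [p]. For instance
  ∂cd = d − c.
The resulting 6×7 matrix has rank 5, and its Smith normal form has invariant factors (1,1,1,1,1).

Boundary ∂_2: C_2 → C_1 maps a triangle to the signed sum of its edges. For instance
  ∂cde = de − ce + cd.
The resulting 7×1 matrix has rank 1, and its Smith normal form has invariant factors (1).

Now H_k = ker ∂_k / im ∂_{k+1}, so:

  H_0: rank C_0 − rank ∂_1 = 6 − 5 = 1, and the invariant factors of ∂_1 are all 1, so H_0 ≅ Z.
  H_1: rank ker ∂_1 − rank ∂_2 = (7 − 5) − 1 = 1, and the invariant factors of ∂_2 are all 1, so H_1 ≅ Z.
  H_2: rank ker ∂_2 − rank ∂_3 = (1 − 1) − 0 = 0, and there is no ∂_3, so H_2 ≅ 0.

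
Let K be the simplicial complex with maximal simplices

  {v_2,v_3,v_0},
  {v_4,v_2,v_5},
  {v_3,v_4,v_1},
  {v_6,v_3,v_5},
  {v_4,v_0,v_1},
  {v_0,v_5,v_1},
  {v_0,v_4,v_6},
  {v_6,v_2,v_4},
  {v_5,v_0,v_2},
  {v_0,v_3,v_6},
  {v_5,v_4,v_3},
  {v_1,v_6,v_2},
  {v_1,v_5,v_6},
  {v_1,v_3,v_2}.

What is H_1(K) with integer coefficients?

H_1 ≅ Z^2.

Fix the vertex order v_0 < v_1 < v_2 < v_3 < v_4 < v_5 < v_6 and write every simplex with vertices in increasing order. Then dim K = 2 and the simplices of K are:

  0-simplices (7): [v_0], [v_1], [v_2], [v_3], [v_4], [v_5], [v_6]
  1-simplices (21): (21 of them)
  2-simplices (14): (14 of them)

giving chain groups C_0 ≅ Z^7, C_1 ≅ Z^21, C_2 ≅ Z^14.

∂_1: C_1 → C_0 maps an edge to its endpoints' difference, ∂[p,q] = q − p. For instance
  ∂[v_0,v_5] = [v_5] − [v_0].
The resulting 7×21 matrix has rank 6, and its Smith normal form has invariant factors (1,1,1,1,1,1).

The boundary map ∂_2: C_2 → C_1 sends each 2-simplex [p,q,r] to [q,r] − [p,r] + [p,q]. For instance
  ∂[v_1,v_5,v_6] = [v_5,v_6] − [v_1,v_6] + [v_1,v_5],
  ∂[v_3,v_4,v_5] = [v_4,v_5] − [v_3,v_5] + [v_3,v_4].
The resulting 21×14 matrix has rank 13, and its Smith normal form has invariant factors (1,1,1,1,1,1,1,1,1,1,1,1,1).

Computing H_k = (kernel of ∂_k) / (image of ∂_{k+1}):

  H_1: rank ker ∂_1 − rank ∂_2 = (21 − 6) − 13 = 2, and the invariant factors of ∂_2 are all 1, so H_1 ≅ Z^2.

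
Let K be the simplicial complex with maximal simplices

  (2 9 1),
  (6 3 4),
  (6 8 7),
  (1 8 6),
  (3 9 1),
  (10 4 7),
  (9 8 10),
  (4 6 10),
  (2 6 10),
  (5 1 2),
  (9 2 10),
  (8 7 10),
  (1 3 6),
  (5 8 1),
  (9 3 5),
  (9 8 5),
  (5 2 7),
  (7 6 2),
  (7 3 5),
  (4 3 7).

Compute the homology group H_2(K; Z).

H_2 ≅ 0.

We work with the vertex ordering 1 < 2 < 3 < 4 < 5 < 6 < 7 < 8 < 9 < 10. The simplices of K, each written with vertices in increasing order, are:

  0-simplices (10): [1], [2], [3], [4], [5], [6], [7], [8], [9], [10]
  1-simplices (30): (30 of them)
  2-simplices (20): (20 of them)

so the chain groups are C_0 ≅ Z^10, C_1 ≅ Z^30, C_2 ≅ Z^20.

Boundary ∂_1: C_1 → C_0 maps an edge to its endpoints' difference, ∂[p,q] = q − p. For instance
  ∂[1,9] = [9] − [1].
The resulting 10×30 matrix has rank 9, and its Smith normal form has invariant factors (1,1,1,1,1,1,1,1,1).

∂_2: C_2 → C_1 maps a triangle to the signed sum of its edges. For instance
  ∂[5,8,9] = [8,9] − [5,9] + [5,8],
  ∂[3,5,9] = [5,9] − [3,9] + [3,5].
The resulting 30×20 matrix has rank 20, and its Smith normal form has invariant factors (1,1,1,1,1,1,1,1,1,1,1,1,1,1,1,1,1,1,1,2).

Reading off H_k = ker ∂_k / im ∂_{k+1}:

  H_2: rank ker ∂_2 − rank ∂_3 = (20 − 20) − 0 = 0, and there is no ∂_3, so H_2 ≅ 0.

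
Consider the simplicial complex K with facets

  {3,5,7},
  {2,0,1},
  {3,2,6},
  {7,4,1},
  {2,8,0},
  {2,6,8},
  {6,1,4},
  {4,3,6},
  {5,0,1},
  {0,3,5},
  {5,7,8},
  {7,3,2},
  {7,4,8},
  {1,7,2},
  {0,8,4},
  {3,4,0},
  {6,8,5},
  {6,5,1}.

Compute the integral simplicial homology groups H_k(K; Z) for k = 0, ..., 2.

We work with the vertex ordering 0 < 1 < 2 < 3 < 4 < 5 < 6 < 7 < 8. The simplices of K, each written with vertices in increasing order, are:

  0-simplices (9): [0], [1], [2], [3], [4], [5], [6], [7], [8]
  1-simplices (27): (27 of them)
  2-simplices (18): [0,1,2], [0,1,5], [0,2,8], [0,3,4], [0,3,5], [0,4,8], [1,2,7], [1,4,6], [1,4,7], [1,5,6], [2,3,6], [2,3,7], [2,6,8], [3,4,6], [3,5,7], [4,7,8], [5,6,8], [5,7,8]

Hence C_0 ≅ Z^9, C_1 ≅ Z^27, C_2 ≅ Z^18.

∂_1: C_1 → C_0 maps an edge to its endpoints' difference, ∂[p,q] = q − p.
The 9×27 boundary matrix has rank 8 and Smith normal form diag(1,1,1,1,1,1,1,1).

Boundary ∂_2: C_2 → C_1 sends each 2-simplex [p,q,r] to [q,r] − [p,r] + [p,q]. For instance
  ∂[0,1,2] = [1,2] − [0,2] + [0,1],
  ∂[5,7,8] = [7,8] − [5,8] + [5,7].
The 27×18 boundary matrix has rank 17 and Smith normal form diag(1,1,1,1,1,1,1,1,1,1,1,1,1,1,1,1,1).

Now H_k = ker ∂_k / im ∂_{k+1}, so:

  H_0: rank C_0 − rank ∂_1 = 9 − 8 = 1, and the invariant factors of ∂_1 are all 1, so H_0 ≅ Z.
  H_1: rank ker ∂_1 − rank ∂_2 = (27 − 8) − 17 = 2, and the invariant factors of ∂_2 are all 1, so H_1 ≅ Z^2.
  H_2: rank ker ∂_2 − rank ∂_3 = (18 − 17) − 0 = 1, and there is no ∂_3, so H_2 ≅ Z.

H_0 ≅ Z,  H_1 ≅ Z^2,  H_2 ≅ Z.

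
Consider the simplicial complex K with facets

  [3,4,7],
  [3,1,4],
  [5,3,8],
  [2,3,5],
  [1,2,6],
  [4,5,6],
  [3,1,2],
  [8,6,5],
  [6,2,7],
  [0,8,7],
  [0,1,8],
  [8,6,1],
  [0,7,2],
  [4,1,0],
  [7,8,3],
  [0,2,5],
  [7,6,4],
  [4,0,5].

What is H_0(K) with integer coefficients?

H_0 = Z.

Take the total order 0 < 1 < 2 < 3 < 4 < 5 < 6 < 7 < 8 on the vertex set. Then K (dimension 2) consists of the simplices:

  0-simplices (9): [0], [1], [2], [3], [4], [5], [6], [7], [8]
  1-simplices (27): (27 of them)
  2-simplices (18): [0,1,4], [0,1,8], [0,2,5], [0,2,7], [0,4,5], [0,7,8], [1,2,3], [1,2,6], [1,3,4], [1,6,8], [2,3,5], [2,6,7], [3,4,7], [3,5,8], [3,7,8], [4,5,6], [4,6,7], [5,6,8]

giving chain groups C_0 ≅ Z^9, C_1 ≅ Z^27, C_2 ≅ Z^18.

Boundary ∂_1: C_1 → C_0 is given by ∂[p,q] = [q] − [p].
This gives a 9×27 integer matrix of rank 8; reducing to Smith normal form yields diagonal entries (1,1,1,1,1,1,1,1).

Boundary ∂_2: C_2 → C_1 acts by ∂[p,q,r] = [q,r] − [p,r] + [p,q]. For instance
  ∂[3,4,7] = [4,7] − [3,7] + [3,4],
  ∂[1,3,4] = [3,4] − [1,4] + [1,3].
This gives a 27×18 integer matrix of rank 17; reducing to Smith normal form yields diagonal entries (1,1,1,1,1,1,1,1,1,1,1,1,1,1,1,1,1).

Computing H_k = (kernel of ∂_k) / (image of ∂_{k+1}):

  H_0: rank C_0 − rank ∂_1 = 9 − 8 = 1, and the invariant factors of ∂_1 are all 1, so H_0 = Z.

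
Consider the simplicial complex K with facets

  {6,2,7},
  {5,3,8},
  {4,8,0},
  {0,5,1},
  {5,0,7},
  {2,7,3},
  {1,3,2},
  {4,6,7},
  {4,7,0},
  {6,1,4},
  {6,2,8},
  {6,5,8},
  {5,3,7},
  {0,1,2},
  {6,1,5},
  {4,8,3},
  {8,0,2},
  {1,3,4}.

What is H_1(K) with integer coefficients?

H_1 ≅ Z^2.

Take the total order 0 < 1 < 2 < 3 < 4 < 5 < 6 < 7 < 8 on the vertex set. Then K (dimension 2) consists of the simplices:

  0-simplices (9): [0], [1], [2], [3], [4], [5], [6], [7], [8]
  1-simplices (27): (27 of them)
  2-simplices (18): [0,1,2], [0,1,5], [0,2,8], [0,4,7], [0,4,8], [0,5,7], [1,2,3], [1,3,4], [1,4,6], [1,5,6], [2,3,7], [2,6,7], [2,6,8], [3,4,8], [3,5,7], [3,5,8], [4,6,7], [5,6,8]

giving chain groups C_0 ≅ Z^9, C_1 ≅ Z^27, C_2 ≅ Z^18.

The boundary map ∂_1: C_1 → C_0 maps an edge to its endpoints' difference, ∂[p,q] = q − p. For instance
  ∂[5,7] = [7] − [5].
As a 9×27 matrix over Z this has rank 8, with invariant factors (1,1,1,1,1,1,1,1).

The boundary map ∂_2: C_2 → C_1 acts by ∂[p,q,r] = [q,r] − [p,r] + [p,q]. For instance
  ∂[1,4,6] = [4,6] − [1,6] + [1,4],
  ∂[3,5,7] = [5,7] − [3,7] + [3,5].
As a 27×18 matrix over Z this has rank 17, with invariant factors (1,1,1,1,1,1,1,1,1,1,1,1,1,1,1,1,1).

Reading off H_k = ker ∂_k / im ∂_{k+1}:

  H_1: rank ker ∂_1 − rank ∂_2 = (27 − 8) − 17 = 2, and the invariant factors of ∂_2 are all 1, so H_1 = Z^2.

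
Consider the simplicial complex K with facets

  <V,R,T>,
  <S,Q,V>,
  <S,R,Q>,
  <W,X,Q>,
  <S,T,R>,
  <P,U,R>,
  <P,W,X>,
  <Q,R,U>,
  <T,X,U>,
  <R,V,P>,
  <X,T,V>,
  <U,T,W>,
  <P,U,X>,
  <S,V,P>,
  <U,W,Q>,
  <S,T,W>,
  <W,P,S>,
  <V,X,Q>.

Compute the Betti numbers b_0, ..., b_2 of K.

Fix the vertex order P < Q < R < S < T < U < V < W < X and write every simplex with vertices in increasing order. Then dim K = 2 and the simplices of K are:

  0-simplices (9): P, Q, R, S, T, U, V, W, X
  1-simplices (27): PR, PS, PU, PV, PW, PX, QR, QS, QU, QV, QW, QX, RS, RT, RU, RV, ST, SV, SW, TU, TV, TW, TX, UW, UX, VX, WX
  2-simplices (18): PRU, PRV, PSV, PSW, PUX, PWX, QRS, QRU, QSV, QUW, QVX, QWX, RST, RTV, STW, TUW, TUX, TVX

so the chain groups are C_0 ≅ Z^9, C_1 ≅ Z^27, C_2 ≅ Z^18.

∂_1: C_1 → C_0 is given by ∂[p,q] = [q] − [p]. For instance
  ∂RV = V − R.
This gives a 9×27 integer matrix of rank 8; reducing to Smith normal form yields diagonal entries (1,1,1,1,1,1,1,1).

The boundary map ∂_2: C_2 → C_1 maps a triangle to the signed sum of its edges. For instance
  ∂PUX = UX − PX + PU,
  ∂PWX = WX − PX + PW.
This gives a 27×18 integer matrix of rank 18; reducing to Smith normal form yields diagonal entries (1,1,1,1,1,1,1,1,1,1,1,1,1,1,1,1,1,2).

Reading off H_k = ker ∂_k / im ∂_{k+1}:

  H_0: rank C_0 − rank ∂_1 = 9 − 8 = 1, and the invariant factors of ∂_1 are all 1, so H_0 ≅ Z.
  H_1: rank ker ∂_1 − rank ∂_2 = (27 − 8) − 18 = 1, and ∂_2 has invariant factor 2 > 1, so H_1 ≅ Z ⊕ Z/2.
  H_2: rank ker ∂_2 − rank ∂_3 = (18 − 18) − 0 = 0, and there is no ∂_3, so H_2 ≅ 0.

Hence the Betti numbers are b_0 = 1, b_1 = 1, b_2 = 0.

b_0 = 1, b_1 = 1, b_2 = 0.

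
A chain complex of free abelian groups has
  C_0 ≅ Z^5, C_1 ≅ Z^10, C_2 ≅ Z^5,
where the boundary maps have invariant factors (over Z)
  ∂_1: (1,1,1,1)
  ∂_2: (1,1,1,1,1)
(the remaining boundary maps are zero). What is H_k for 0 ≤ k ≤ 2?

H_0 ≅ Z,  H_1 ≅ Z,  H_2 = 0.

H_0: b_0 = 5 − 0 − 4 = 1; torsion from ∂_1 factors > 1: none. So H_0 ≅ Z.
H_1: b_1 = 10 − 4 − 5 = 1; torsion from ∂_2 factors > 1: none. So H_1 ≅ Z.
H_2: b_2 = 5 − 5 − 0 = 0; torsion from ∂_3 factors > 1: none. So H_2 ≅ 0.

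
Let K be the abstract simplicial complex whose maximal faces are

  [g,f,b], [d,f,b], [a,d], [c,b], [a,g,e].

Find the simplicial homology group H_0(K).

H_0 = Z.

We work with the vertex ordering a < b < c < d < e < f < g. The simplices of K, each written with vertices in increasing order, are:

  0-simplices (7): a, b, c, d, e, f, g
  1-simplices (10): ad, ae, ag, bc, bd, bf, bg, df, eg, fg
  2-simplices (3): aeg, bdf, bfg

so the chain groups are C_0 ≅ Z^7, C_1 ≅ Z^10, C_2 ≅ Z^3.

The boundary map ∂_1: C_1 → C_0 is given by ∂[p,q] = [q] − [p]. For instance
  ∂ag = g − a.
As a 7×10 matrix over Z this has rank 6, with invariant factors (1,1,1,1,1,1).

The boundary map ∂_2: C_2 → C_1 maps a triangle to the signed sum of its edges. For instance
  ∂aeg = eg − ag + ae,
  ∂bfg = fg − bg + bf.
As a 10×3 matrix over Z this has rank 3, with invariant factors (1,1,1).

From H_k ≅ ker(∂_k) / im(∂_{k+1}) we obtain:

  H_0: rank C_0 − rank ∂_1 = 7 − 6 = 1, and the invariant factors of ∂_1 are all 1, so H_0 = Z.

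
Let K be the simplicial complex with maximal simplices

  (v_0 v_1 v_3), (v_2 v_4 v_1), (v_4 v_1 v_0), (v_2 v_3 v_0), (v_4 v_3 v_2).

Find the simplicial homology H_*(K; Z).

Order the vertices as v_0 < v_1 < v_2 < v_3 < v_4. Listing each simplex with vertices in this order, K has dimension 2 with simplices:

  0-simplices (5): [v_0], [v_1], [v_2], [v_3], [v_4]
  1-simplices (10): [v_0,v_1], [v_0,v_2], [v_0,v_3], [v_0,v_4], [v_1,v_2], [v_1,v_3], [v_1,v_4], [v_2,v_3], [v_2,v_4], [v_3,v_4]
  2-simplices (5): [v_0,v_1,v_3], [v_0,v_1,v_4], [v_0,v_2,v_3], [v_1,v_2,v_4], [v_2,v_3,v_4]

giving chain groups C_0 ≅ Z^5, C_1 ≅ Z^10, C_2 ≅ Z^5.

The boundary map ∂_1: C_1 → C_0 sends each edge [p,q] (with p < q) to q − p. For instance
  ∂[v_2,v_3] = [v_3] − [v_2].
The resulting 5×10 matrix has rank 4, and its Smith normal form has invariant factors (1,1,1,1).

The boundary map ∂_2: C_2 → C_1 maps a triangle to the signed sum of its edges. For instance
  ∂[v_0,v_2,v_3] = [v_2,v_3] − [v_0,v_3] + [v_0,v_2],
  ∂[v_0,v_1,v_3] = [v_1,v_3] − [v_0,v_3] + [v_0,v_1].
As a 10×5 matrix over Z this has rank 5, with invariant factors (1,1,1,1,1).

Computing H_k = (kernel of ∂_k) / (image of ∂_{k+1}):

  H_0: rank C_0 − rank ∂_1 = 5 − 4 = 1, and the invariant factors of ∂_1 are all 1, so H_0 = Z.
  H_1: rank ker ∂_1 − rank ∂_2 = (10 − 4) − 5 = 1, and the invariant factors of ∂_2 are all 1, so H_1 = Z.
  H_2: rank ker ∂_2 − rank ∂_3 = (5 − 5) − 0 = 0, and there is no ∂_3, so H_2 = 0.

H_0 ≅ Z,  H_1 ≅ Z,  H_2 = 0.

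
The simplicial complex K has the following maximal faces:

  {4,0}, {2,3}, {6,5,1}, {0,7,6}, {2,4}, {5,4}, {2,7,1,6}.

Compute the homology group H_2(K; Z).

Take the total order 0 < 1 < 2 < 3 < 4 < 5 < 6 < 7 on the vertex set. Then K (dimension 3) consists of the simplices:

  0-simplices (8): [0], [1], [2], [3], [4], [5], [6], [7]
  1-simplices (14): [0,4], [0,6], [0,7], [1,2], [1,5], [1,6], [1,7], [2,3], [2,4], [2,6], [2,7], [4,5], [5,6], [6,7]
  2-simplices (6): [0,6,7], [1,2,6], [1,2,7], [1,5,6], [1,6,7], [2,6,7]
  3-simplices (1): [1,2,6,7]

Hence C_0 ≅ Z^8, C_1 ≅ Z^14, C_2 ≅ Z^6, C_3 ≅ Z^1.

∂_1: C_1 → C_0 is given by ∂[p,q] = [q] − [p]. For instance
  ∂[2,3] = [3] − [2].
The 8×14 boundary matrix has rank 7 and Smith normal form diag(1,1,1,1,1,1,1).

Boundary ∂_2: C_2 → C_1 acts by ∂[p,q,r] = [q,r] − [p,r] + [p,q]. For instance
  ∂[2,6,7] = [6,7] − [2,7] + [2,6],
  ∂[1,6,7] = [6,7] − [1,7] + [1,6].
This gives a 14×6 integer matrix of rank 5; reducing to Smith normal form yields diagonal entries (1,1,1,1,1).

∂_3: C_3 → C_2 sends each 3-simplex σ to the alternating sum Σ_i (−1)^i (σ with its i-th vertex removed). For instance
  ∂[1,2,6,7] = [2,6,7] − [1,6,7] + [1,2,7] − [1,2,6].
The 6×1 boundary matrix has rank 1 and Smith normal form diag(1).

Computing H_k = (kernel of ∂_k) / (image of ∂_{k+1}):

  H_2: rank ker ∂_2 − rank ∂_3 = (6 − 5) − 1 = 0, and the invariant factors of ∂_3 are all 1, so H_2 = 0.

H_2 = 0.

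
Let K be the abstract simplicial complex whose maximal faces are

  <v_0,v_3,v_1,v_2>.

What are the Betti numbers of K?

Take the total order v_0 < v_1 < v_2 < v_3 on the vertex set. Then K (dimension 3) consists of the simplices:

  0-simplices (4): [v_0], [v_1], [v_2], [v_3]
  1-simplices (6): [v_0,v_1], [v_0,v_2], [v_0,v_3], [v_1,v_2], [v_1,v_3], [v_2,v_3]
  2-simplices (4): [v_0,v_1,v_2], [v_0,v_1,v_3], [v_0,v_2,v_3], [v_1,v_2,v_3]
  3-simplices (1): [v_0,v_1,v_2,v_3]

so the chain groups are C_0 ≅ Z^4, C_1 ≅ Z^6, C_2 ≅ Z^4, C_3 ≅ Z^1.

Boundary ∂_1: C_1 → C_0 maps an edge to its endpoints' difference, ∂[p,q] = q − p. For instance
  ∂[v_2,v_3] = [v_3] − [v_2].
The resulting 4×6 matrix has rank 3, and its Smith normal form has invariant factors (1,1,1).

∂_2: C_2 → C_1 maps a triangle to the signed sum of its edges. For instance
  ∂[v_0,v_1,v_3] = [v_1,v_3] − [v_0,v_3] + [v_0,v_1],
  ∂[v_0,v_2,v_3] = [v_2,v_3] − [v_0,v_3] + [v_0,v_2].
This gives a 6×4 integer matrix of rank 3; reducing to Smith normal form yields diagonal entries (1,1,1).

Boundary ∂_3: C_3 → C_2 sends each 3-simplex σ to the alternating sum Σ_i (−1)^i (σ with its i-th vertex removed). For instance
  ∂[v_0,v_1,v_2,v_3] = [v_1,v_2,v_3] − [v_0,v_2,v_3] + [v_0,v_1,v_3] − [v_0,v_1,v_2].
As a 4×1 matrix over Z this has rank 1, with invariant factors (1).

Now H_k = ker ∂_k / im ∂_{k+1}, so:

  H_0: rank C_0 − rank ∂_1 = 4 − 3 = 1, and the invariant factors of ∂_1 are all 1, so H_0 = Z.
  H_1: rank ker ∂_1 − rank ∂_2 = (6 − 3) − 3 = 0, and the invariant factors of ∂_2 are all 1, so H_1 = 0.
  H_2: rank ker ∂_2 − rank ∂_3 = (4 − 3) − 1 = 0, and the invariant factors of ∂_3 are all 1, so H_2 = 0.
  H_3: rank ker ∂_3 − rank ∂_4 = (1 − 1) − 0 = 0, and there is no ∂_4, so H_3 = 0.

(K is a triangulation of the 3-simplex.)

Hence the Betti numbers are b_0 = 1, b_1 = 0, b_2 = 0, b_3 = 0.

b_0 = 1, b_1 = 0, b_2 = 0, b_3 = 0.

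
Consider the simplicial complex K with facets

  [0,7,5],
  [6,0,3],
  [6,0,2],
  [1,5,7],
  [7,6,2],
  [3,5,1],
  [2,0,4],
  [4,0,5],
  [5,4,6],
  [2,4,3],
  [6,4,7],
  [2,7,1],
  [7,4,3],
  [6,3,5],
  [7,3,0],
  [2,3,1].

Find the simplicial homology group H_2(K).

H_2 ≅ Z.

Fix the vertex order 0 < 1 < 2 < 3 < 4 < 5 < 6 < 7 and write every simplex with vertices in increasing order. Then dim K = 2 and the simplices of K are:

  0-simplices (8): [0], [1], [2], [3], [4], [5], [6], [7]
  1-simplices (24): (24 of them)
  2-simplices (16): [0,2,4], [0,2,6], [0,3,6], [0,3,7], [0,4,5], [0,5,7], [1,2,3], [1,2,7], [1,3,5], [1,5,7], [2,3,4], [2,6,7], [3,4,7], [3,5,6], [4,5,6], [4,6,7]

so the chain groups are C_0 ≅ Z^8, C_1 ≅ Z^24, C_2 ≅ Z^16.

The boundary map ∂_1: C_1 → C_0 maps an edge to its endpoints' difference, ∂[p,q] = q − p.
The 8×24 boundary matrix has rank 7 and Smith normal form diag(1,1,1,1,1,1,1).

The boundary map ∂_2: C_2 → C_1 maps a triangle to the signed sum of its edges. For instance
  ∂[0,2,6] = [2,6] − [0,6] + [0,2],
  ∂[0,3,7] = [3,7] − [0,7] + [0,3].
This gives a 24×16 integer matrix of rank 15; reducing to Smith normal form yields diagonal entries (1,1,1,1,1,1,1,1,1,1,1,1,1,1,1).

From H_k ≅ ker(∂_k) / im(∂_{k+1}) we obtain:

  H_2: rank ker ∂_2 − rank ∂_3 = (16 − 15) − 0 = 1, and there is no ∂_3, so H_2 ≅ Z.

(K is a triangulation of the torus T^2.)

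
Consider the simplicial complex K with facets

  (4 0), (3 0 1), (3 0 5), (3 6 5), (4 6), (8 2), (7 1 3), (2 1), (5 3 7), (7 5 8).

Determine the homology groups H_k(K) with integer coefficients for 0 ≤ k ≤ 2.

H_0 = Z,  H_1 = Z^2,  H_2 = 0.

We work with the vertex ordering 0 < 1 < 2 < 3 < 4 < 5 < 6 < 7 < 8. The simplices of K, each written with vertices in increasing order, are:

  0-simplices (9): [0], [1], [2], [3], [4], [5], [6], [7], [8]
  1-simplices (16): [0,1], [0,3], [0,4], [0,5], [1,2], [1,3], [1,7], [2,8], [3,5], [3,6], [3,7], [4,6], [5,6], [5,7], [5,8], [7,8]
  2-simplices (6): [0,1,3], [0,3,5], [1,3,7], [3,5,6], [3,5,7], [5,7,8]

Hence C_0 ≅ Z^9, C_1 ≅ Z^16, C_2 ≅ Z^6.

Boundary ∂_1: C_1 → C_0 sends each edge [p,q] (with p < q) to q − p.
The resulting 9×16 matrix has rank 8, and its Smith normal form has invariant factors (1,1,1,1,1,1,1,1).

The boundary map ∂_2: C_2 → C_1 sends each 2-simplex [p,q,r] to [q,r] − [p,r] + [p,q]. For instance
  ∂[3,5,6] = [5,6] − [3,6] + [3,5],
  ∂[0,3,5] = [3,5] − [0,5] + [0,3].
This gives a 16×6 integer matrix of rank 6; reducing to Smith normal form yields diagonal entries (1,1,1,1,1,1).

Now H_k = ker ∂_k / im ∂_{k+1}, so:

  H_0: rank C_0 − rank ∂_1 = 9 − 8 = 1, and the invariant factors of ∂_1 are all 1, so H_0 = Z.
  H_1: rank ker ∂_1 − rank ∂_2 = (16 − 8) − 6 = 2, and the invariant factors of ∂_2 are all 1, so H_1 = Z^2.
  H_2: rank ker ∂_2 − rank ∂_3 = (6 − 6) − 0 = 0, and there is no ∂_3, so H_2 = 0.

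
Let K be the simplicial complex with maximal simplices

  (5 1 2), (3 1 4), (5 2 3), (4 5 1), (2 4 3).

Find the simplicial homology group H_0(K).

H_0 = Z.

Fix the vertex order 1 < 2 < 3 < 4 < 5 and write every simplex with vertices in increasing order. Then dim K = 2 and the simplices of K are:

  0-simplices (5): [1], [2], [3], [4], [5]
  1-simplices (10): [1,2], [1,3], [1,4], [1,5], [2,3], [2,4], [2,5], [3,4], [3,5], [4,5]
  2-simplices (5): [1,2,5], [1,3,4], [1,4,5], [2,3,4], [2,3,5]

giving chain groups C_0 ≅ Z^5, C_1 ≅ Z^10, C_2 ≅ Z^5.

Boundary ∂_1: C_1 → C_0 is given by ∂[p,q] = [q] − [p]. For instance
  ∂[2,5] = [5] − [2].
The resulting 5×10 matrix has rank 4, and its Smith normal form has invariant factors (1,1,1,1).

∂_2: C_2 → C_1 sends each 2-simplex [p,q,r] to [q,r] − [p,r] + [p,q]. For instance
  ∂[2,3,5] = [3,5] − [2,5] + [2,3],
  ∂[1,2,5] = [2,5] − [1,5] + [1,2].
The 10×5 boundary matrix has rank 5 and Smith normal form diag(1,1,1,1,1).

Reading off H_k = ker ∂_k / im ∂_{k+1}:

  H_0: rank C_0 − rank ∂_1 = 5 − 4 = 1, and the invariant factors of ∂_1 are all 1, so H_0 = Z.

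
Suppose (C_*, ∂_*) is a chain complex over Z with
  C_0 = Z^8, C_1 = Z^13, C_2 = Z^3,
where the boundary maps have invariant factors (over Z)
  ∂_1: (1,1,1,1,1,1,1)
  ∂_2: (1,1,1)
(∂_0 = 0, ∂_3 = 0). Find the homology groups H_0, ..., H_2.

H_0 ≅ Z,  H_1 ≅ Z^3,  H_2 = 0.

H_0: b_0 = 8 − 0 − 7 = 1; torsion from ∂_1 factors > 1: none. So H_0 ≅ Z.
H_1: b_1 = 13 − 7 − 3 = 3; torsion from ∂_2 factors > 1: none. So H_1 ≅ Z^3.
H_2: b_2 = 3 − 3 − 0 = 0; torsion from ∂_3 factors > 1: none. So H_2 ≅ 0.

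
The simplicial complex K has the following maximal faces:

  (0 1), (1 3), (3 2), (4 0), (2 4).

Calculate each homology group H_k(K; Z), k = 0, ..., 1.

H_0 ≅ Z,  H_1 ≅ Z.

Order the vertices as 0 < 1 < 2 < 3 < 4. Listing each simplex with vertices in this order, K has dimension 1 with simplices:

  0-simplices (5): [0], [1], [2], [3], [4]
  1-simplices (5): [0,1], [0,4], [1,3], [2,3], [2,4]

giving chain groups C_0 ≅ Z^5, C_1 ≅ Z^5.

Boundary ∂_1: C_1 → C_0 sends each edge [p,q] (with p < q) to q − p.
This gives a 5×5 integer matrix of rank 4; reducing to Smith normal form yields diagonal entries (1,1,1,1).

Now H_k = ker ∂_k / im ∂_{k+1}, so:

  H_0: rank C_0 − rank ∂_1 = 5 − 4 = 1, and the invariant factors of ∂_1 are all 1, so H_0 ≅ Z.
  H_1: rank ker ∂_1 − rank ∂_2 = (5 − 4) − 0 = 1, and there is no ∂_2, so H_1 ≅ Z.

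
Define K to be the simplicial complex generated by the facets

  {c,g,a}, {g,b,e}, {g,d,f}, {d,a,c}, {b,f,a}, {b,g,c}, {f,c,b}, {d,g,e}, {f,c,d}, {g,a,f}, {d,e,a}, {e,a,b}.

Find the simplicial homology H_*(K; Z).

Order the vertices as a < b < c < d < e < f < g. Listing each simplex with vertices in this order, K has dimension 2 with simplices:

  0-simplices (7): a, b, c, d, e, f, g
  1-simplices (18): ab, ac, ad, ae, af, ag, bc, be, bf, bg, cd, cf, cg, de, df, dg, eg, fg
  2-simplices (12): abe, abf, acd, acg, ade, afg, bcf, bcg, beg, cdf, deg, dfg

so the chain groups are C_0 ≅ Z^7, C_1 ≅ Z^18, C_2 ≅ Z^12.

∂_1: C_1 → C_0 is given by ∂[p,q] = [q] − [p].
This gives a 7×18 integer matrix of rank 6; reducing to Smith normal form yields diagonal entries (1,1,1,1,1,1).

Boundary ∂_2: C_2 → C_1 sends each 2-simplex [p,q,r] to [q,r] − [p,r] + [p,q]. For instance
  ∂abe = be − ae + ab,
  ∂bcf = cf − bf + bc.
As a 18×12 matrix over Z this has rank 12, with invariant factors (1,1,1,1,1,1,1,1,1,1,1,2).

Computing H_k = (kernel of ∂_k) / (image of ∂_{k+1}):

  H_0: rank C_0 − rank ∂_1 = 7 − 6 = 1, and the invariant factors of ∂_1 are all 1, so H_0 ≅ Z.
  H_1: rank ker ∂_1 − rank ∂_2 = (18 − 6) − 12 = 0, and ∂_2 has invariant factor 2 > 1, so H_1 ≅ Z/2.
  H_2: rank ker ∂_2 − rank ∂_3 = (12 − 12) − 0 = 0, and there is no ∂_3, so H_2 ≅ 0.

(K is a triangulation of the real projective plane RP^2.)

H_0 ≅ Z,  H_1 ≅ Z/2,  H_2 = 0.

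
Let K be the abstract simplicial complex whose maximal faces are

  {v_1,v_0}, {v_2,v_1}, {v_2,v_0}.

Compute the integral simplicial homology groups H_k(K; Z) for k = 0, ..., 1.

We work with the vertex ordering v_0 < v_1 < v_2. The simplices of K, each written with vertices in increasing order, are:

  0-simplices (3): [v_0], [v_1], [v_2]
  1-simplices (3): [v_0,v_1], [v_0,v_2], [v_1,v_2]

Hence C_0 ≅ Z^3, C_1 ≅ Z^3.

∂_1: C_1 → C_0 maps an edge to its endpoints' difference, ∂[p,q] = q − p. For instance
  ∂[v_0,v_2] = [v_2] − [v_0].
This gives a 3×3 integer matrix of rank 2; reducing to Smith normal form yields diagonal entries (1,1).

Now H_k = ker ∂_k / im ∂_{k+1}, so:

  H_0: rank C_0 − rank ∂_1 = 3 − 2 = 1, and the invariant factors of ∂_1 are all 1, so H_0 = Z.
  H_1: rank ker ∂_1 − rank ∂_2 = (3 − 2) − 0 = 1, and there is no ∂_2, so H_1 = Z.

H_0 ≅ Z,  H_1 ≅ Z.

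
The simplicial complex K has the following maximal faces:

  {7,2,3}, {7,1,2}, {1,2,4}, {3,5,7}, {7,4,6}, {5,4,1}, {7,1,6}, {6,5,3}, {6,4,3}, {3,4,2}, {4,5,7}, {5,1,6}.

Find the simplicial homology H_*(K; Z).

H_0 = Z,  H_1 = Z_2,  H_2 = 0.

Fix the vertex order 1 < 2 < 3 < 4 < 5 < 6 < 7 and write every simplex with vertices in increasing order. Then dim K = 2 and the simplices of K are:

  0-simplices (7): [1], [2], [3], [4], [5], [6], [7]
  1-simplices (18): [1,2], [1,4], [1,5], [1,6], [1,7], [2,3], [2,4], [2,7], [3,4], [3,5], [3,6], [3,7], [4,5], [4,6], [4,7], [5,6], [5,7], [6,7]
  2-simplices (12): [1,2,4], [1,2,7], [1,4,5], [1,5,6], [1,6,7], [2,3,4], [2,3,7], [3,4,6], [3,5,6], [3,5,7], [4,5,7], [4,6,7]

so the chain groups are C_0 ≅ Z^7, C_1 ≅ Z^18, C_2 ≅ Z^12.

Boundary ∂_1: C_1 → C_0 sends each edge [p,q] (with p < q) to q − p. For instance
  ∂[3,7] = [7] − [3].
The 7×18 boundary matrix has rank 6 and Smith normal form diag(1,1,1,1,1,1).

∂_2: C_2 → C_1 acts by ∂[p,q,r] = [q,r] − [p,r] + [p,q]. For instance
  ∂[4,5,7] = [5,7] − [4,7] + [4,5],
  ∂[2,3,4] = [3,4] − [2,4] + [2,3].
The resulting 18×12 matrix has rank 12, and its Smith normal form has invariant factors (1,1,1,1,1,1,1,1,1,1,1,2).

Reading off H_k = ker ∂_k / im ∂_{k+1}:

  H_0: rank C_0 − rank ∂_1 = 7 − 6 = 1, and the invariant factors of ∂_1 are all 1, so H_0 = Z.
  H_1: rank ker ∂_1 − rank ∂_2 = (18 − 6) − 12 = 0, and ∂_2 has invariant factor 2 > 1, so H_1 = Z_2.
  H_2: rank ker ∂_2 − rank ∂_3 = (12 − 12) − 0 = 0, and there is no ∂_3, so H_2 = 0.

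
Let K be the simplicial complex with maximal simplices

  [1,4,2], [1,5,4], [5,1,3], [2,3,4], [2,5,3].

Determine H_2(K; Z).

K has 5 vertices, 10 edges, 5 triangles.
rank ∂_2 = 5, rank ∂_3 = 0 ⇒ b_2 = 5 − 5 − 0 = 0. So H_2 ≅ 0.

H_2 ≅ 0.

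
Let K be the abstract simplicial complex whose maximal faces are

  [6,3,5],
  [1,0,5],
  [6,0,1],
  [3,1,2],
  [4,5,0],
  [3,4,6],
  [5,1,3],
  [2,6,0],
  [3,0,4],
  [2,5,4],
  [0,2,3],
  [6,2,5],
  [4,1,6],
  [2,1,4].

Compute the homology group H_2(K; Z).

K has 7 vertices, 21 edges, 14 triangles.
rank ∂_2 = 13, rank ∂_3 = 0 ⇒ b_2 = 14 − 13 − 0 = 1. So H_2 = Z.

H_2 ≅ Z.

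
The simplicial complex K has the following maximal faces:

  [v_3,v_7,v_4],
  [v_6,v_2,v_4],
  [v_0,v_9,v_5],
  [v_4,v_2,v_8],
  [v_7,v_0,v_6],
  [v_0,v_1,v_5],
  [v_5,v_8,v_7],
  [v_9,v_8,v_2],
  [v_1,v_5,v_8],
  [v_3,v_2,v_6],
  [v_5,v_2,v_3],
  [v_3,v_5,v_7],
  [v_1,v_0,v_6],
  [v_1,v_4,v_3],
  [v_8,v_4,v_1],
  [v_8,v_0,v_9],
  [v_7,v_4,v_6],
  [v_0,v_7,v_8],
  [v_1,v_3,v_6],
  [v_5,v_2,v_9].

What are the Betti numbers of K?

b_0 = 1, b_1 = 1, b_2 = 0.

Take the total order v_0 < v_1 < v_2 < v_3 < v_4 < v_5 < v_6 < v_7 < v_8 < v_9 on the vertex set. Then K (dimension 2) consists of the simplices:

  0-simplices (10): [v_0], [v_1], [v_2], [v_3], [v_4], [v_5], [v_6], [v_7], [v_8], [v_9]
  1-simplices (30): (30 of them)
  2-simplices (20): (20 of them)

giving chain groups C_0 ≅ Z^10, C_1 ≅ Z^30, C_2 ≅ Z^20.

Boundary ∂_1: C_1 → C_0 maps an edge to its endpoints' difference, ∂[p,q] = q − p. For instance
  ∂[v_2,v_5] = [v_5] − [v_2].
As a 10×30 matrix over Z this has rank 9, with invariant factors (1,1,1,1,1,1,1,1,1).

∂_2: C_2 → C_1 sends each 2-simplex [p,q,r] to [q,r] − [p,r] + [p,q]. For instance
  ∂[v_2,v_5,v_9] = [v_5,v_9] − [v_2,v_9] + [v_2,v_5],
  ∂[v_2,v_4,v_6] = [v_4,v_6] − [v_2,v_6] + [v_2,v_4].
The 30×20 boundary matrix has rank 20 and Smith normal form diag(1,1,1,1,1,1,1,1,1,1,1,1,1,1,1,1,1,1,1,2).

Reading off H_k = ker ∂_k / im ∂_{k+1}:

  H_0: rank C_0 − rank ∂_1 = 10 − 9 = 1, and the invariant factors of ∂_1 are all 1, so H_0 ≅ Z.
  H_1: rank ker ∂_1 − rank ∂_2 = (30 − 9) − 20 = 1, and ∂_2 has invariant factor 2 > 1, so H_1 ≅ Z ⊕ Z_2.
  H_2: rank ker ∂_2 − rank ∂_3 = (20 − 20) − 0 = 0, and there is no ∂_3, so H_2 ≅ 0.

As a check, the Euler characteristic is 10 − 30 + 20 = 0, which agrees with 1 − 1 + 0 = 0.

Hence the Betti numbers are b_0 = 1, b_1 = 1, b_2 = 0.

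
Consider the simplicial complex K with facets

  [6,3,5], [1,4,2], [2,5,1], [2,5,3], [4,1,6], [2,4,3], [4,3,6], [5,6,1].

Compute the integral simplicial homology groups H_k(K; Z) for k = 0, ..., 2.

H_0 ≅ Z,  H_1 = 0,  H_2 ≅ Z.

We work with the vertex ordering 1 < 2 < 3 < 4 < 5 < 6. The simplices of K, each written with vertices in increasing order, are:

  0-simplices (6): [1], [2], [3], [4], [5], [6]
  1-simplices (12): [1,2], [1,4], [1,5], [1,6], [2,3], [2,4], [2,5], [3,4], [3,5], [3,6], [4,6], [5,6]
  2-simplices (8): [1,2,4], [1,2,5], [1,4,6], [1,5,6], [2,3,4], [2,3,5], [3,4,6], [3,5,6]

giving chain groups C_0 ≅ Z^6, C_1 ≅ Z^12, C_2 ≅ Z^8.

Boundary ∂_1: C_1 → C_0 sends each edge [p,q] (with p < q) to q − p. For instance
  ∂[1,2] = [2] − [1].
The resulting 6×12 matrix has rank 5, and its Smith normal form has invariant factors (1,1,1,1,1).

∂_2: C_2 → C_1 sends each 2-simplex [p,q,r] to [q,r] − [p,r] + [p,q]. For instance
  ∂[3,5,6] = [5,6] − [3,6] + [3,5],
  ∂[2,3,4] = [3,4] − [2,4] + [2,3].
As a 12×8 matrix over Z this has rank 7, with invariant factors (1,1,1,1,1,1,1).

Now H_k = ker ∂_k / im ∂_{k+1}, so:

  H_0: rank C_0 − rank ∂_1 = 6 − 5 = 1, and the invariant factors of ∂_1 are all 1, so H_0 = Z.
  H_1: rank ker ∂_1 − rank ∂_2 = (12 − 5) − 7 = 0, and the invariant factors of ∂_2 are all 1, so H_1 = 0.
  H_2: rank ker ∂_2 − rank ∂_3 = (8 − 7) − 0 = 1, and there is no ∂_3, so H_2 = Z.

As a check, the Euler characteristic is 6 − 12 + 8 = 2, which agrees with 1 − 0 + 1 = 2.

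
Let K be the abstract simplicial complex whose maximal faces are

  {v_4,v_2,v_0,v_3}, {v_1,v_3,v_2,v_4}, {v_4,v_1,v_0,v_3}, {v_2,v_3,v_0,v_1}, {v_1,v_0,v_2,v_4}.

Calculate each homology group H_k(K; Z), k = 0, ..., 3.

Take the total order v_0 < v_1 < v_2 < v_3 < v_4 on the vertex set. Then K (dimension 3) consists of the simplices:

  0-simplices (5): [v_0], [v_1], [v_2], [v_3], [v_4]
  1-simplices (10): [v_0,v_1], [v_0,v_2], [v_0,v_3], [v_0,v_4], [v_1,v_2], [v_1,v_3], [v_1,v_4], [v_2,v_3], [v_2,v_4], [v_3,v_4]
  2-simplices (10): [v_0,v_1,v_2], [v_0,v_1,v_3], [v_0,v_1,v_4], [v_0,v_2,v_3], [v_0,v_2,v_4], [v_0,v_3,v_4], [v_1,v_2,v_3], [v_1,v_2,v_4], [v_1,v_3,v_4], [v_2,v_3,v_4]
  3-simplices (5): [v_0,v_1,v_2,v_3], [v_0,v_1,v_2,v_4], [v_0,v_1,v_3,v_4], [v_0,v_2,v_3,v_4], [v_1,v_2,v_3,v_4]

so the chain groups are C_0 ≅ Z^5, C_1 ≅ Z^10, C_2 ≅ Z^10, C_3 ≅ Z^5.

Boundary ∂_1: C_1 → C_0 maps an edge to its endpoints' difference, ∂[p,q] = q − p. For instance
  ∂[v_3,v_4] = [v_4] − [v_3].
The resulting 5×10 matrix has rank 4, and its Smith normal form has invariant factors (1,1,1,1).

The boundary map ∂_2: C_2 → C_1 sends each 2-simplex [p,q,r] to [q,r] − [p,r] + [p,q]. For instance
  ∂[v_0,v_2,v_4] = [v_2,v_4] − [v_0,v_4] + [v_0,v_2],
  ∂[v_0,v_1,v_3] = [v_1,v_3] − [v_0,v_3] + [v_0,v_1].
The 10×10 boundary matrix has rank 6 and Smith normal form diag(1,1,1,1,1,1).

Boundary ∂_3: C_3 → C_2 sends each 3-simplex σ to the alternating sum Σ_i (−1)^i (σ with its i-th vertex removed). For instance
  ∂[v_0,v_1,v_3,v_4] = [v_1,v_3,v_4] − [v_0,v_3,v_4] + [v_0,v_1,v_4] − [v_0,v_1,v_3],
  ∂[v_0,v_1,v_2,v_4] = [v_1,v_2,v_4] − [v_0,v_2,v_4] + [v_0,v_1,v_4] − [v_0,v_1,v_2].
As a 10×5 matrix over Z this has rank 4, with invariant factors (1,1,1,1).

Computing H_k = (kernel of ∂_k) / (image of ∂_{k+1}):

  H_0: rank C_0 − rank ∂_1 = 5 − 4 = 1, and the invariant factors of ∂_1 are all 1, so H_0 = Z.
  H_1: rank ker ∂_1 − rank ∂_2 = (10 − 4) − 6 = 0, and the invariant factors of ∂_2 are all 1, so H_1 = 0.
  H_2: rank ker ∂_2 − rank ∂_3 = (10 − 6) − 4 = 0, and the invariant factors of ∂_3 are all 1, so H_2 = 0.
  H_3: rank ker ∂_3 − rank ∂_4 = (5 − 4) − 0 = 1, and there is no ∂_4, so H_3 = Z.

As a check, the Euler characteristic is 5 − 10 + 10 − 5 = 0, which agrees with 1 − 0 + 0 − 1 = 0.

H_0 ≅ Z,  H_1 = 0,  H_2 = 0,  H_3 ≅ Z.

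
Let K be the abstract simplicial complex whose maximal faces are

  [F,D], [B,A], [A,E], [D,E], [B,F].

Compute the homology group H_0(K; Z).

We work with the vertex ordering A < B < D < E < F. The simplices of K, each written with vertices in increasing order, are:

  0-simplices (5): A, B, D, E, F
  1-simplices (5): AB, AE, BF, DE, DF

so the chain groups are C_0 ≅ Z^5, C_1 ≅ Z^5.

The boundary map ∂_1: C_1 → C_0 maps an edge to its endpoints' difference, ∂[p,q] = q − p.
As a 5×5 matrix over Z this has rank 4, with invariant factors (1,1,1,1).

From H_k ≅ ker(∂_k) / im(∂_{k+1}) we obtain:

  H_0: rank C_0 − rank ∂_1 = 5 − 4 = 1, and the invariant factors of ∂_1 are all 1, so H_0 = Z.

H_0 = Z.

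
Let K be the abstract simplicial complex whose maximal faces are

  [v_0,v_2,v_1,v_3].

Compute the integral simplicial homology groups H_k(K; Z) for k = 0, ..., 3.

H_0 = Z,  H_1 = 0,  H_2 = 0,  H_3 = 0.

Take the total order v_0 < v_1 < v_2 < v_3 on the vertex set. Then K (dimension 3) consists of the simplices:

  0-simplices (4): [v_0], [v_1], [v_2], [v_3]
  1-simplices (6): [v_0,v_1], [v_0,v_2], [v_0,v_3], [v_1,v_2], [v_1,v_3], [v_2,v_3]
  2-simplices (4): [v_0,v_1,v_2], [v_0,v_1,v_3], [v_0,v_2,v_3], [v_1,v_2,v_3]
  3-simplices (1): [v_0,v_1,v_2,v_3]

giving chain groups C_0 ≅ Z^4, C_1 ≅ Z^6, C_2 ≅ Z^4, C_3 ≅ Z^1.

∂_1: C_1 → C_0 sends each edge [p,q] (with p < q) to q − p. For instance
  ∂[v_1,v_2] = [v_2] − [v_1].
As a 4×6 matrix over Z this has rank 3, with invariant factors (1,1,1).

The boundary map ∂_2: C_2 → C_1 maps a triangle to the signed sum of its edges. For instance
  ∂[v_0,v_2,v_3] = [v_2,v_3] − [v_0,v_3] + [v_0,v_2],
  ∂[v_1,v_2,v_3] = [v_2,v_3] − [v_1,v_3] + [v_1,v_2].
The resulting 6×4 matrix has rank 3, and its Smith normal form has invariant factors (1,1,1).

The boundary map ∂_3: C_3 → C_2 sends each 3-simplex σ to the alternating sum Σ_i (−1)^i (σ with its i-th vertex removed). For instance
  ∂[v_0,v_1,v_2,v_3] = [v_1,v_2,v_3] − [v_0,v_2,v_3] + [v_0,v_1,v_3] − [v_0,v_1,v_2].
As a 4×1 matrix over Z this has rank 1, with invariant factors (1).

Reading off H_k = ker ∂_k / im ∂_{k+1}:

  H_0: rank C_0 − rank ∂_1 = 4 − 3 = 1, and the invariant factors of ∂_1 are all 1, so H_0 = Z.
  H_1: rank ker ∂_1 − rank ∂_2 = (6 − 3) − 3 = 0, and the invariant factors of ∂_2 are all 1, so H_1 = 0.
  H_2: rank ker ∂_2 − rank ∂_3 = (4 − 3) − 1 = 0, and the invariant factors of ∂_3 are all 1, so H_2 = 0.
  H_3: rank ker ∂_3 − rank ∂_4 = (1 − 1) − 0 = 0, and there is no ∂_4, so H_3 = 0.

(K is a triangulation of the 3-simplex.)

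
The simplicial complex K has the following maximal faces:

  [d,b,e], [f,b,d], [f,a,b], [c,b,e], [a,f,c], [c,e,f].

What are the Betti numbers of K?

Order the vertices as a < b < c < d < e < f. Listing each simplex with vertices in this order, K has dimension 2 with simplices:

  0-simplices (6): a, b, c, d, e, f
  1-simplices (12): ab, ac, af, bc, bd, be, bf, ce, cf, de, df, ef
  2-simplices (6): abf, acf, bce, bde, bdf, cef

Hence C_0 ≅ Z^6, C_1 ≅ Z^12, C_2 ≅ Z^6.

Boundary ∂_1: C_1 → C_0 is given by ∂[p,q] = [q] − [p].
The 6×12 boundary matrix has rank 5 and Smith normal form diag(1,1,1,1,1).

The boundary map ∂_2: C_2 → C_1 acts by ∂[p,q,r] = [q,r] − [p,r] + [p,q]. For instance
  ∂bdf = df − bf + bd,
  ∂bce = ce − be + bc.
The resulting 12×6 matrix has rank 6, and its Smith normal form has invariant factors (1,1,1,1,1,1).

Reading off H_k = ker ∂_k / im ∂_{k+1}:

  H_0: rank C_0 − rank ∂_1 = 6 − 5 = 1, and the invariant factors of ∂_1 are all 1, so H_0 = Z.
  H_1: rank ker ∂_1 − rank ∂_2 = (12 − 5) − 6 = 1, and the invariant factors of ∂_2 are all 1, so H_1 = Z.
  H_2: rank ker ∂_2 − rank ∂_3 = (6 − 6) − 0 = 0, and there is no ∂_3, so H_2 = 0.

Hence the Betti numbers are b_0 = 1, b_1 = 1, b_2 = 0.

b_0 = 1, b_1 = 1, b_2 = 0.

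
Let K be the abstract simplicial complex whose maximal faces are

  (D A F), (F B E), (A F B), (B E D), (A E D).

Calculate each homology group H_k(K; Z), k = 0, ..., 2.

H_0 ≅ Z,  H_1 ≅ Z,  H_2 = 0.

Order the vertices as A < B < D < E < F. Listing each simplex with vertices in this order, K has dimension 2 with simplices:

  0-simplices (5): A, B, D, E, F
  1-simplices (10): AB, AD, AE, AF, BD, BE, BF, DE, DF, EF
  2-simplices (5): ABF, ADE, ADF, BDE, BEF

giving chain groups C_0 ≅ Z^5, C_1 ≅ Z^10, C_2 ≅ Z^5.

Boundary ∂_1: C_1 → C_0 sends each edge [p,q] (with p < q) to q − p. For instance
  ∂EF = F − E.
The 5×10 boundary matrix has rank 4 and Smith normal form diag(1,1,1,1).

The boundary map ∂_2: C_2 → C_1 acts by ∂[p,q,r] = [q,r] − [p,r] + [p,q]. For instance
  ∂BDE = DE − BE + BD,
  ∂ADF = DF − AF + AD.
This gives a 10×5 integer matrix of rank 5; reducing to Smith normal form yields diagonal entries (1,1,1,1,1).

Computing H_k = (kernel of ∂_k) / (image of ∂_{k+1}):

  H_0: rank C_0 − rank ∂_1 = 5 − 4 = 1, and the invariant factors of ∂_1 are all 1, so H_0 ≅ Z.
  H_1: rank ker ∂_1 − rank ∂_2 = (10 − 4) − 5 = 1, and the invariant factors of ∂_2 are all 1, so H_1 ≅ Z.
  H_2: rank ker ∂_2 − rank ∂_3 = (5 − 5) − 0 = 0, and there is no ∂_3, so H_2 ≅ 0.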